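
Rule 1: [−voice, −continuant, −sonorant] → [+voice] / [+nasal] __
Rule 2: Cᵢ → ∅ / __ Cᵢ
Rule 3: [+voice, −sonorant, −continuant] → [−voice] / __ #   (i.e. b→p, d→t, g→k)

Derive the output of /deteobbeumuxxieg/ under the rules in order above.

deteobeumuxiek

Rule 1 (post-nasal voicing): no segment meets the environment; /deteobbeumuxxieg/ is unchanged.
Rule 2 (degemination): /bb/ is a geminate; the first /b/ deletes. /xx/ is a geminate; the first /x/ deletes. /deteobbeumuxxieg/ → deteobeumuxieg.
Rule 3 (final devoicing): /g/ is a voiced stop in word-final position, so it devoices to [k]. /deteobeumuxieg/ → deteobeumuxiek.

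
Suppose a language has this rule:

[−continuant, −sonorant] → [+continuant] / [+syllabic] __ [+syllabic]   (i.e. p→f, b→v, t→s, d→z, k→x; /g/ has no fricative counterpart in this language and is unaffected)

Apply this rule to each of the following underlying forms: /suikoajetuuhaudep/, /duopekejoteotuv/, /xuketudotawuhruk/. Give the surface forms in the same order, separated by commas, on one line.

suixoajesuuhauzep, duofexejoseosuv, xuxesuzosawuhruk

/suikoajetuuhaudep/: /k/ is a stop between vowels /i/ and /o/, so it spirantizes to the fricative [x]. /t/ is a stop between vowels /e/ and /u/, so it spirantizes to the fricative [s]. /d/ is a stop between vowels /u/ and /e/, so it spirantizes to the fricative [z]. → [suixoajesuuhauzep].
/duopekejoteotuv/: /p/ is a stop between vowels /o/ and /e/, so it spirantizes to the fricative [f]. /k/ is a stop between vowels /e/ and /e/, so it spirantizes to the fricative [x]. /t/ is a stop between vowels /o/ and /e/, so it spirantizes to the fricative [s]. /t/ is a stop between vowels /o/ and /u/, so it spirantizes to the fricative [s]. → [duofexejoseosuv].
/xuketudotawuhruk/: /k/ is a stop between vowels /u/ and /e/, so it spirantizes to the fricative [x]. /t/ is a stop between vowels /e/ and /u/, so it spirantizes to the fricative [s]. /d/ is a stop between vowels /u/ and /o/, so it spirantizes to the fricative [z]. /t/ is a stop between vowels /o/ and /a/, so it spirantizes to the fricative [s]. → [xuxesuzosawuhruk].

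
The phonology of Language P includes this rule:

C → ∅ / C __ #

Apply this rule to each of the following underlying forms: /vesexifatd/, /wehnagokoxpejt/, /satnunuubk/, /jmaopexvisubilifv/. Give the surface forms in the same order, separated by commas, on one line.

vesexifat, wehnagokoxpej, satnunuub, jmaopexvisubilif

/vesexifatd/: /d/ is the second consonant of a word-final cluster /td/, so it deletes. → [vesexifat].
/wehnagokoxpejt/: /t/ is the second consonant of a word-final cluster /jt/, so it deletes. → [wehnagokoxpej].
/satnunuubk/: /k/ is the second consonant of a word-final cluster /bk/, so it deletes. → [satnunuub].
/jmaopexvisubilifv/: /v/ is the second consonant of a word-final cluster /fv/, so it deletes. → [jmaopexvisubilif].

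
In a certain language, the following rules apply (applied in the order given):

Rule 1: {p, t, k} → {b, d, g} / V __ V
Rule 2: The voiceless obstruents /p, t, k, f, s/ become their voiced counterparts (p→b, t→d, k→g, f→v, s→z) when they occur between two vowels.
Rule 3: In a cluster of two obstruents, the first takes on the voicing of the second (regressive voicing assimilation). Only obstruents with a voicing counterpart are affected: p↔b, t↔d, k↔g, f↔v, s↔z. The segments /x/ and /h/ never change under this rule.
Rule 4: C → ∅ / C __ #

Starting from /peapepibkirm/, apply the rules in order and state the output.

peabebipkir

Rule 1 (intervocalic voicing): /p/ is a voiceless stop between vowels /a/ and /e/, so it voices to [b]. /p/ is a voiceless stop between vowels /e/ and /i/, so it voices to [b]. /peapepibkirm/ → peabebibkirm.
Rule 2 (intervocalic voicing): no segment meets the environment; /peabebibkirm/ is unchanged.
Rule 3 (regressive voicing assimilation): /b/ precedes the voiceless obstruent /k/, so it devoices to [p] by assimilation. /peabebibkirm/ → peabebipkirm.
Rule 4 (final cluster simplification): /m/ is the second consonant of a word-final cluster /rm/, so it deletes. /peabebipkirm/ → peabebipkir.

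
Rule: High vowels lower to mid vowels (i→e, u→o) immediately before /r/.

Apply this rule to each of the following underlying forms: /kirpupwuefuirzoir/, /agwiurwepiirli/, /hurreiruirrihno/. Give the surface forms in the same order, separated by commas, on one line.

/kirpupwuefuirzoir/: /i/ is a high vowel immediately before /r/, so it lowers to [e]. /i/ is a high vowel immediately before /r/, so it lowers to [e]. /i/ is a high vowel immediately before /r/, so it lowers to [e]. → [kerpupwuefuerzoer].
/agwiurwepiirli/: /u/ is a high vowel immediately before /r/, so it lowers to [o]. /i/ is a high vowel immediately before /r/, so it lowers to [e]. → [agwiorwepierli].
/hurreiruirrihno/: /u/ is a high vowel immediately before /r/, so it lowers to [o]. /i/ is a high vowel immediately before /r/, so it lowers to [e]. /i/ is a high vowel immediately before /r/, so it lowers to [e]. → [horreeruerrihno].

kerpupwuefuerzoer, agwiorwepierli, horreeruerrihno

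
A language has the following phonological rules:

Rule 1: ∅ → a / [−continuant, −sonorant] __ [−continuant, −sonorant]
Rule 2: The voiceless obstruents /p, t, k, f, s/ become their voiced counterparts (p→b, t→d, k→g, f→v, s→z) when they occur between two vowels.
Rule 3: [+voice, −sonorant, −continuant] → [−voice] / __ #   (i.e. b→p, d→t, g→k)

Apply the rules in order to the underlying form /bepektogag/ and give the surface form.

bebegadogak

Rule 1 (stop-cluster a-epenthesis): /k/ and /t/ form a stop–stop cluster, so [a] is inserted between them. /bepektogag/ → bepekatogag.
Rule 2 (intervocalic voicing): /p/ is a voiceless obstruent between vowels /e/ and /e/, so it voices to [b]. /k/ is a voiceless obstruent between vowels /e/ and /a/, so it voices to [g]. /t/ is a voiceless obstruent between vowels /a/ and /o/, so it voices to [d]. /bepekatogag/ → bebegadogag.
Rule 3 (final devoicing): /g/ is a voiced stop in word-final position, so it devoices to [k]. /bebegadogag/ → bebegadogak.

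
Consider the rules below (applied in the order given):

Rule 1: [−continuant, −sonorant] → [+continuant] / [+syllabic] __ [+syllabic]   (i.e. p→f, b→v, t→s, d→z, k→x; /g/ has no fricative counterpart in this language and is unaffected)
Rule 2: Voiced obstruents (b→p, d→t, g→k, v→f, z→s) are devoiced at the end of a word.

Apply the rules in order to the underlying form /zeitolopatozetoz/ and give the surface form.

Rule 1 (intervocalic spirantization): /t/ is a stop between vowels /i/ and /o/, so it spirantizes to the fricative [s]. /p/ is a stop between vowels /o/ and /a/, so it spirantizes to the fricative [f]. /t/ is a stop between vowels /a/ and /o/, so it spirantizes to the fricative [s]. /t/ is a stop between vowels /e/ and /o/, so it spirantizes to the fricative [s]. /zeitolopatozetoz/ → zeisolofasozesoz.
Rule 2 (final devoicing): /z/ is a voiced obstruent in word-final position, so it devoices to [s]. /zeisolofasozesoz/ → zeisolofasozesos.

zeisolofasozesos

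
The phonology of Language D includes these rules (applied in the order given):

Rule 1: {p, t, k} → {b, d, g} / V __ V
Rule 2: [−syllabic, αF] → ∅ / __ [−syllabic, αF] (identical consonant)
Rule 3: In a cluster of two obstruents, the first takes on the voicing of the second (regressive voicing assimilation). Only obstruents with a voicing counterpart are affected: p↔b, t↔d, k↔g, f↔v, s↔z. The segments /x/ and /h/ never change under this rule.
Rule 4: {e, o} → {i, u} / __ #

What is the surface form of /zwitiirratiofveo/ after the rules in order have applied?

zwidiiradiovveu

Rule 1 (intervocalic voicing): /t/ is a voiceless stop between vowels /i/ and /i/, so it voices to [d]. /t/ is a voiceless stop between vowels /a/ and /i/, so it voices to [d]. /zwitiirratiofveo/ → zwidiirradiofveo.
Rule 2 (degemination): /rr/ is a geminate; the first /r/ deletes. /zwidiirradiofveo/ → zwidiiradiofveo.
Rule 3 (regressive voicing assimilation): /f/ precedes the voiced obstruent /v/, so it voices to [v] by assimilation. /zwidiiradiofveo/ → zwidiiradiovveo.
Rule 4 (final vowel raising): /o/ is a mid vowel in word-final position, so it raises to [u]. /zwidiiradiovveo/ → zwidiiradiovveu.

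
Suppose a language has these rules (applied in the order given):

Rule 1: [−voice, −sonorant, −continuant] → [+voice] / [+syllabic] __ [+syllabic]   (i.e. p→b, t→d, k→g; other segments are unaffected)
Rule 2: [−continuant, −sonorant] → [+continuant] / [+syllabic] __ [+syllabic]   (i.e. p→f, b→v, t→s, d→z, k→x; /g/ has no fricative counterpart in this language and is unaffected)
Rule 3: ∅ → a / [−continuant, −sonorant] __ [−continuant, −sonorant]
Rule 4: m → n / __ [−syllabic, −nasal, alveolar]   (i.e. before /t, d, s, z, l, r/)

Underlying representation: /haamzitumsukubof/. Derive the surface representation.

Rule 1 (intervocalic voicing): /t/ is a voiceless stop between vowels /i/ and /u/, so it voices to [d]. /k/ is a voiceless stop between vowels /u/ and /u/, so it voices to [g]. /haamzitumsukubof/ → haamzidumsugubof.
Rule 2 (intervocalic spirantization): /d/ is a stop between vowels /i/ and /u/, so it spirantizes to the fricative [z]. /b/ is a stop between vowels /u/ and /o/, so it spirantizes to the fricative [v]. /haamzidumsugubof/ → haamzizumsuguvof.
Rule 3 (stop-cluster a-epenthesis): no segment meets the environment; /haamzizumsuguvof/ is unchanged.
Rule 4 (nasal place assimilation): /m/ precedes the alveolar consonant /z/, so it assimilates in place to [n]. /m/ precedes the alveolar consonant /s/, so it assimilates in place to [n]. /haamzizumsuguvof/ → haanzizunsuguvof.

haanzizunsuguvof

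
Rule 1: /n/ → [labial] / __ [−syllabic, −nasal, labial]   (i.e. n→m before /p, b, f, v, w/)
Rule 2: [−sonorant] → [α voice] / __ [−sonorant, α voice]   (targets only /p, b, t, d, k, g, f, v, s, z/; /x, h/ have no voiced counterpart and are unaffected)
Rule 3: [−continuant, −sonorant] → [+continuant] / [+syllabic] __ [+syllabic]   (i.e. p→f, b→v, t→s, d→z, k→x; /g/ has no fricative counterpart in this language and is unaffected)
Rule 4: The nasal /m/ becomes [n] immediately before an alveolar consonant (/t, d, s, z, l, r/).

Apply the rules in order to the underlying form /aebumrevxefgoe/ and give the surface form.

aevunrefxevgoe

Rule 1 (nasal place assimilation): no segment meets the environment; /aebumrevxefgoe/ is unchanged.
Rule 2 (regressive voicing assimilation): /v/ precedes the voiceless obstruent /x/, so it devoices to [f] by assimilation. /f/ precedes the voiced obstruent /g/, so it voices to [v] by assimilation. /aebumrevxefgoe/ → aebumrefxevgoe.
Rule 3 (intervocalic spirantization): /b/ is a stop between vowels /e/ and /u/, so it spirantizes to the fricative [v]. /aebumrefxevgoe/ → aevumrefxevgoe.
Rule 4 (nasal place assimilation): /m/ precedes the alveolar consonant /r/, so it assimilates in place to [n]. /aevumrefxevgoe/ → aevunrefxevgoe.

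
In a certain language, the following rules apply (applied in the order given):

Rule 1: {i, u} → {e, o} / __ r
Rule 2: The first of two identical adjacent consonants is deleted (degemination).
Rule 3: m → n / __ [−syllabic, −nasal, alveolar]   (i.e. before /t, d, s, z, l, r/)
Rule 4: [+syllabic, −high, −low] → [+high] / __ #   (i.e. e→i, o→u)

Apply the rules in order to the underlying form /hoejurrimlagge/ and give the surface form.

Rule 1 (pre-rhotic lowering): /u/ is a high vowel immediately before /r/, so it lowers to [o]. /hoejurrimlagge/ → hoejorrimlagge.
Rule 2 (degemination): /rr/ is a geminate; the first /r/ deletes. /gg/ is a geminate; the first /g/ deletes. /hoejorrimlagge/ → hoejorimlage.
Rule 3 (nasal place assimilation): /m/ precedes the alveolar consonant /l/, so it assimilates in place to [n]. /hoejorimlage/ → hoejorinlage.
Rule 4 (final vowel raising): /e/ is a mid vowel in word-final position, so it raises to [i]. /hoejorinlage/ → hoejorinlagi.

hoejorinlagi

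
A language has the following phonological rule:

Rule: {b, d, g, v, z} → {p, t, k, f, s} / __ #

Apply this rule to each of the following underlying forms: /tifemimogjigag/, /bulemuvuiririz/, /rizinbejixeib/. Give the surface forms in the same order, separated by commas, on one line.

/tifemimogjigag/: /g/ is a voiced obstruent in word-final position, so it devoices to [k]. → [tifemimogjigak].
/bulemuvuiririz/: /z/ is a voiced obstruent in word-final position, so it devoices to [s]. → [bulemuvuiriris].
/rizinbejixeib/: /b/ is a voiced obstruent in word-final position, so it devoices to [p]. → [rizinbejixeip].

tifemimogjigak, bulemuvuiriris, rizinbejixeip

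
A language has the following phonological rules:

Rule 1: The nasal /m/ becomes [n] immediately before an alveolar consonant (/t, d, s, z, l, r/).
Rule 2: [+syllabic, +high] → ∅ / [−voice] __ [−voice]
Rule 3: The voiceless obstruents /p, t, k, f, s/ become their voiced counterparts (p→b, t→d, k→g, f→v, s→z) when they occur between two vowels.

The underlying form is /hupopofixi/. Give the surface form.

Rule 1 (nasal place assimilation): no segment meets the environment; /hupopofixi/ is unchanged.
Rule 2 (high vowel syncope): /u/ is a high vowel flanked by voiceless consonants /h/ and /p/, so it deletes. /i/ is a high vowel flanked by voiceless consonants /f/ and /x/, so it deletes. /hupopofixi/ → hpopofxi.
Rule 3 (intervocalic voicing): /p/ is a voiceless obstruent between vowels /o/ and /o/, so it voices to [b]. /hpopofxi/ → hpobofxi.

hpobofxi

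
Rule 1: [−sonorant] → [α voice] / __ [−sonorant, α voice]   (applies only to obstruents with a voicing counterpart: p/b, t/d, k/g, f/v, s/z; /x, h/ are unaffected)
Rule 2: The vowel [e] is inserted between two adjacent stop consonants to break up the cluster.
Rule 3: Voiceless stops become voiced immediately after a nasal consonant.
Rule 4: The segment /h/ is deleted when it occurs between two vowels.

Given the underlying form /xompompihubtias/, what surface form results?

Rule 1 (regressive voicing assimilation): /b/ precedes the voiceless obstruent /t/, so it devoices to [p] by assimilation. /xompompihubtias/ → xompompihuptias.
Rule 2 (stop-cluster e-epenthesis): /p/ and /t/ form a stop–stop cluster, so [e] is inserted between them. /xompompihuptias/ → xompompihupetias.
Rule 3 (post-nasal voicing): /p/ is a voiceless stop immediately after the nasal /m/, so it voices to [b]. /p/ is a voiceless stop immediately after the nasal /m/, so it voices to [b]. /xompompihupetias/ → xombombihupetias.
Rule 4 (intervocalic h-deletion): /h/ occurs between vowels /i/ and /u/, so it deletes. /xombombihupetias/ → xombombiupetias.

xombombiupetias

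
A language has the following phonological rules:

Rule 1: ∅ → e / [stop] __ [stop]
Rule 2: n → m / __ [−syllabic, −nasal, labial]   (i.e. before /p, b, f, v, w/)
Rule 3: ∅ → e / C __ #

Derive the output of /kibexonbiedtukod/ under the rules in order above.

kibexombiedetukode

Rule 1 (stop-cluster e-epenthesis): /d/ and /t/ form a stop–stop cluster, so [e] is inserted between them. /kibexonbiedtukod/ → kibexonbiedetukod.
Rule 2 (nasal place assimilation): /n/ precedes the labial consonant /b/, so it assimilates in place to [m]. /kibexonbiedetukod/ → kibexombiedetukod.
Rule 3 (final e-epenthesis): the form ends in the consonant /d/, so [e] is inserted word-finally. /kibexombiedetukod/ → kibexombiedetukode.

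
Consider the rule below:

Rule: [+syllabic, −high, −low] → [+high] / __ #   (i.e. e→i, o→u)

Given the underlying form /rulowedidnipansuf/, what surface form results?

No segment of /rulowedidnipansuf/ meets the structural description of the rule, so the form surfaces unchanged.

rulowedidnipansuf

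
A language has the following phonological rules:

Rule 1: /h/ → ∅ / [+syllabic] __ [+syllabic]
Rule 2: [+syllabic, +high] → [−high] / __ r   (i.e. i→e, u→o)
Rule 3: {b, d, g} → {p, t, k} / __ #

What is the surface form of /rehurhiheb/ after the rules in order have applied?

Rule 1 (intervocalic h-deletion): /h/ occurs between vowels /e/ and /u/, so it deletes. /h/ occurs between vowels /i/ and /e/, so it deletes. /rehurhiheb/ → reurhieb.
Rule 2 (pre-rhotic lowering): /u/ is a high vowel immediately before /r/, so it lowers to [o]. /reurhieb/ → reorhieb.
Rule 3 (final devoicing): /b/ is a voiced stop in word-final position, so it devoices to [p]. /reorhieb/ → reorhiep.

reorhiep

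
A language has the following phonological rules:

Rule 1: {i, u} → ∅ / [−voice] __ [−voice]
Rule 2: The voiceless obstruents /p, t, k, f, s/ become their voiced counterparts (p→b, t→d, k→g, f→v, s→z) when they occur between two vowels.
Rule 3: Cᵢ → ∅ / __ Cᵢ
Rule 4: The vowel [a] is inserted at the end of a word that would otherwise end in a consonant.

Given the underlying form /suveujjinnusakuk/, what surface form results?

Rule 1 (high vowel syncope): /u/ is a high vowel flanked by voiceless consonants /k/ and /k/, so it deletes. /suveujjinnusakuk/ → suveujjinnusakk.
Rule 2 (intervocalic voicing): /s/ is a voiceless obstruent between vowels /u/ and /a/, so it voices to [z]. /suveujjinnusakk/ → suveujjinnuzakk.
Rule 3 (degemination): /jj/ is a geminate; the first /j/ deletes. /nn/ is a geminate; the first /n/ deletes. /kk/ is a geminate; the first /k/ deletes. /suveujjinnuzakk/ → suveujinuzak.
Rule 4 (final a-epenthesis): the form ends in the consonant /k/, so [a] is inserted word-finally. /suveujinuzak/ → suveujinuzaka.

suveujinuzaka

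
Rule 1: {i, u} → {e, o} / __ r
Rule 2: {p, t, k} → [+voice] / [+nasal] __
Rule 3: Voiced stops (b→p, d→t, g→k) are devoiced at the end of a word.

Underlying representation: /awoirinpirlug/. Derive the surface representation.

awoerinberluk

Rule 1 (pre-rhotic lowering): /i/ is a high vowel immediately before /r/, so it lowers to [e]. /i/ is a high vowel immediately before /r/, so it lowers to [e]. /awoirinpirlug/ → awoerinperlug.
Rule 2 (post-nasal voicing): /p/ is a voiceless stop immediately after the nasal /n/, so it voices to [b]. /awoerinperlug/ → awoerinberlug.
Rule 3 (final devoicing): /g/ is a voiced stop in word-final position, so it devoices to [k]. /awoerinberlug/ → awoerinberluk.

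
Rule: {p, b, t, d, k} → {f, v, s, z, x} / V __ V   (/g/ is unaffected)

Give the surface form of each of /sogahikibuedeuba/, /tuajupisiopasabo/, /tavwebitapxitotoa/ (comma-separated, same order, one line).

/sogahikibuedeuba/: /k/ is a stop between vowels /i/ and /i/, so it spirantizes to the fricative [x]. /b/ is a stop between vowels /i/ and /u/, so it spirantizes to the fricative [v]. /d/ is a stop between vowels /e/ and /e/, so it spirantizes to the fricative [z]. /b/ is a stop between vowels /u/ and /a/, so it spirantizes to the fricative [v]. → [sogahixivuezeuva].
/tuajupisiopasabo/: /p/ is a stop between vowels /u/ and /i/, so it spirantizes to the fricative [f]. /p/ is a stop between vowels /o/ and /a/, so it spirantizes to the fricative [f]. /b/ is a stop between vowels /a/ and /o/, so it spirantizes to the fricative [v]. → [tuajufisiofasavo].
/tavwebitapxitotoa/: /b/ is a stop between vowels /e/ and /i/, so it spirantizes to the fricative [v]. /t/ is a stop between vowels /i/ and /a/, so it spirantizes to the fricative [s]. /t/ is a stop between vowels /i/ and /o/, so it spirantizes to the fricative [s]. /t/ is a stop between vowels /o/ and /o/, so it spirantizes to the fricative [s]. → [tavwevisapxisosoa].

sogahixivuezeuva, tuajufisiofasavo, tavwevisapxisosoa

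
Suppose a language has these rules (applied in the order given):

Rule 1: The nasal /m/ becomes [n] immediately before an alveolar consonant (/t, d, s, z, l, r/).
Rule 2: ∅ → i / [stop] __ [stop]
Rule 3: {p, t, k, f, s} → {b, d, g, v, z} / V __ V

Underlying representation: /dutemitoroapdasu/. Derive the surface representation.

Rule 1 (nasal place assimilation): no segment meets the environment; /dutemitoroapdasu/ is unchanged.
Rule 2 (stop-cluster i-epenthesis): /p/ and /d/ form a stop–stop cluster, so [i] is inserted between them. /dutemitoroapdasu/ → dutemitoroapidasu.
Rule 3 (intervocalic voicing): /t/ is a voiceless obstruent between vowels /u/ and /e/, so it voices to [d]. /t/ is a voiceless obstruent between vowels /i/ and /o/, so it voices to [d]. /p/ is a voiceless obstruent between vowels /a/ and /i/, so it voices to [b]. /s/ is a voiceless obstruent between vowels /a/ and /u/, so it voices to [z]. /dutemitoroapidasu/ → dudemidoroabidazu.

dudemidoroabidazu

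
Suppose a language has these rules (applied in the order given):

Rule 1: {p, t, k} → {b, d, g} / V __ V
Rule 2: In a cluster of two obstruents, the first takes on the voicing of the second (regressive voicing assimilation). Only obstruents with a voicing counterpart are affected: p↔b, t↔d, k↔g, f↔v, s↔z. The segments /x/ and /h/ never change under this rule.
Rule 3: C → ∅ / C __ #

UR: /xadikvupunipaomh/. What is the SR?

xadigvubunibaom

Rule 1 (intervocalic voicing): /p/ is a voiceless stop between vowels /u/ and /u/, so it voices to [b]. /p/ is a voiceless stop between vowels /i/ and /a/, so it voices to [b]. /xadikvupunipaomh/ → xadikvubunibaomh.
Rule 2 (regressive voicing assimilation): /k/ precedes the voiced obstruent /v/, so it voices to [g] by assimilation. /xadikvubunibaomh/ → xadigvubunibaomh.
Rule 3 (final cluster simplification): /h/ is the second consonant of a word-final cluster /mh/, so it deletes. /xadigvubunibaomh/ → xadigvubunibaom.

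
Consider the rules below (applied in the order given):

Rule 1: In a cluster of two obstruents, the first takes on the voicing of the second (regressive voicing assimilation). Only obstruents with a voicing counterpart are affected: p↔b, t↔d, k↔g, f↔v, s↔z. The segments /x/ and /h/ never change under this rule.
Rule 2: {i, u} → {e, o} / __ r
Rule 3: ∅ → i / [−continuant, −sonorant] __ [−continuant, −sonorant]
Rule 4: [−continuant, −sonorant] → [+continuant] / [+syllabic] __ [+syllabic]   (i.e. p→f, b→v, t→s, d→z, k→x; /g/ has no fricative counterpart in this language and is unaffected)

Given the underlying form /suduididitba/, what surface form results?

suzuiziziziva

Rule 1 (regressive voicing assimilation): /t/ precedes the voiced obstruent /b/, so it voices to [d] by assimilation. /suduididitba/ → suduidididba.
Rule 2 (pre-rhotic lowering): no segment meets the environment; /suduidididba/ is unchanged.
Rule 3 (stop-cluster i-epenthesis): /d/ and /b/ form a stop–stop cluster, so [i] is inserted between them. /suduidididba/ → suduidididiba.
Rule 4 (intervocalic spirantization): /d/ is a stop between vowels /u/ and /u/, so it spirantizes to the fricative [z]. /d/ is a stop between vowels /i/ and /i/, so it spirantizes to the fricative [z]. /d/ is a stop between vowels /i/ and /i/, so it spirantizes to the fricative [z]. /d/ is a stop between vowels /i/ and /i/, so it spirantizes to the fricative [z]. /b/ is a stop between vowels /i/ and /a/, so it spirantizes to the fricative [v]. /suduidididiba/ → suzuiziziziva.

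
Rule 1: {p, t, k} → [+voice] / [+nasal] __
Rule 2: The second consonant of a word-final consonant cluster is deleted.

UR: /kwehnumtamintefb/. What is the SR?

Rule 1 (post-nasal voicing): /t/ is a voiceless stop immediately after the nasal /m/, so it voices to [d]. /t/ is a voiceless stop immediately after the nasal /n/, so it voices to [d]. /kwehnumtamintefb/ → kwehnumdamindefb.
Rule 2 (final cluster simplification): /b/ is the second consonant of a word-final cluster /fb/, so it deletes. /kwehnumdamindefb/ → kwehnumdamindef.

kwehnumdamindef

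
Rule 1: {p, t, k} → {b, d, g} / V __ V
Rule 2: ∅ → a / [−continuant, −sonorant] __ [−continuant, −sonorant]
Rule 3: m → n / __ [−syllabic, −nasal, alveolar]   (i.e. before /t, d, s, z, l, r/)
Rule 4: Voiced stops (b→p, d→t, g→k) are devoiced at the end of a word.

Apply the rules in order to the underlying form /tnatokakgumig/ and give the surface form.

Rule 1 (intervocalic voicing): /t/ is a voiceless stop between vowels /a/ and /o/, so it voices to [d]. /k/ is a voiceless stop between vowels /o/ and /a/, so it voices to [g]. /tnatokakgumig/ → tnadogakgumig.
Rule 2 (stop-cluster a-epenthesis): /k/ and /g/ form a stop–stop cluster, so [a] is inserted between them. /tnadogakgumig/ → tnadogakagumig.
Rule 3 (nasal place assimilation): no segment meets the environment; /tnadogakagumig/ is unchanged.
Rule 4 (final devoicing): /g/ is a voiced stop in word-final position, so it devoices to [k]. /tnadogakagumig/ → tnadogakagumik.

tnadogakagumik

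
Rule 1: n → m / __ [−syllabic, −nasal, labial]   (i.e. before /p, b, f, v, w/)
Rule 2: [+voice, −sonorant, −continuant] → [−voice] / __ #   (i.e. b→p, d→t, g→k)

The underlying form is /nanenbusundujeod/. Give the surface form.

nanembusundujeot

Rule 1 (nasal place assimilation): /n/ precedes the labial consonant /b/, so it assimilates in place to [m]. /nanenbusundujeod/ → nanembusundujeod.
Rule 2 (final devoicing): /d/ is a voiced stop in word-final position, so it devoices to [t]. /nanembusundujeod/ → nanembusundujeot.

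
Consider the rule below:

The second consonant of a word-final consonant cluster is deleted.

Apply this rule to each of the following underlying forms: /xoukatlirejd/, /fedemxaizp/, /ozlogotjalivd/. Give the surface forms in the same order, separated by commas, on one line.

xoukatlirej, fedemxaiz, ozlogotjaliv

/xoukatlirejd/: /d/ is the second consonant of a word-final cluster /jd/, so it deletes. → [xoukatlirej].
/fedemxaizp/: /p/ is the second consonant of a word-final cluster /zp/, so it deletes. → [fedemxaiz].
/ozlogotjalivd/: /d/ is the second consonant of a word-final cluster /vd/, so it deletes. → [ozlogotjaliv].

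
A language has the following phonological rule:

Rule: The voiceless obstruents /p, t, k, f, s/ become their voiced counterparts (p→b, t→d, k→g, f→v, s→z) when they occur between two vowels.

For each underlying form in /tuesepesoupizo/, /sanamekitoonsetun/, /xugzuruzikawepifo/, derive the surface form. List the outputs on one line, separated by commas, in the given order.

tuezebezoubizo, sanamegidoonsedun, xugzuruzigawebivo

/tuesepesoupizo/: /s/ is a voiceless obstruent between vowels /e/ and /e/, so it voices to [z]. /p/ is a voiceless obstruent between vowels /e/ and /e/, so it voices to [b]. /s/ is a voiceless obstruent between vowels /e/ and /o/, so it voices to [z]. /p/ is a voiceless obstruent between vowels /u/ and /i/, so it voices to [b]. → [tuezebezoubizo].
/sanamekitoonsetun/: /k/ is a voiceless obstruent between vowels /e/ and /i/, so it voices to [g]. /t/ is a voiceless obstruent between vowels /i/ and /o/, so it voices to [d]. /t/ is a voiceless obstruent between vowels /e/ and /u/, so it voices to [d]. → [sanamegidoonsedun].
/xugzuruzikawepifo/: /k/ is a voiceless obstruent between vowels /i/ and /a/, so it voices to [g]. /p/ is a voiceless obstruent between vowels /e/ and /i/, so it voices to [b]. /f/ is a voiceless obstruent between vowels /i/ and /o/, so it voices to [v]. → [xugzuruzigawebivo].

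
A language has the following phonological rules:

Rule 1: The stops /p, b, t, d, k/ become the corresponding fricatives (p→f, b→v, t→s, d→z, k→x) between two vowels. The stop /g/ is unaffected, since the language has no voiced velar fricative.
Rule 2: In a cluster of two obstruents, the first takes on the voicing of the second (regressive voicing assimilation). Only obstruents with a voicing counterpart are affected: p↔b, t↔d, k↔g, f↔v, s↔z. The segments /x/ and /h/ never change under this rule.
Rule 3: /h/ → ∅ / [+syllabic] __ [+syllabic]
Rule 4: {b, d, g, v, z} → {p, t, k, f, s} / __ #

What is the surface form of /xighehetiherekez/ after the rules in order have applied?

Rule 1 (intervocalic spirantization): /t/ is a stop between vowels /e/ and /i/, so it spirantizes to the fricative [s]. /k/ is a stop between vowels /e/ and /e/, so it spirantizes to the fricative [x]. /xighehetiherekez/ → xighehesiherexez.
Rule 2 (regressive voicing assimilation): /g/ precedes the voiceless obstruent /h/, so it devoices to [k] by assimilation. /xighehesiherexez/ → xikhehesiherexez.
Rule 3 (intervocalic h-deletion): /h/ occurs between vowels /e/ and /e/, so it deletes. /h/ occurs between vowels /i/ and /e/, so it deletes. /xikhehesiherexez/ → xikheesierexez.
Rule 4 (final devoicing): /z/ is a voiced obstruent in word-final position, so it devoices to [s]. /xikheesierexez/ → xikheesierexes.

xikheesierexes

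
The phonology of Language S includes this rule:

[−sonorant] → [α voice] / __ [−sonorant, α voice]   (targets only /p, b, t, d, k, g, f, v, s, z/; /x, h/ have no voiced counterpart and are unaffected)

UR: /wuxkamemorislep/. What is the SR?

No segment of /wuxkamemorislep/ meets the structural description of the rule, so the form surfaces unchanged.

wuxkamemorislep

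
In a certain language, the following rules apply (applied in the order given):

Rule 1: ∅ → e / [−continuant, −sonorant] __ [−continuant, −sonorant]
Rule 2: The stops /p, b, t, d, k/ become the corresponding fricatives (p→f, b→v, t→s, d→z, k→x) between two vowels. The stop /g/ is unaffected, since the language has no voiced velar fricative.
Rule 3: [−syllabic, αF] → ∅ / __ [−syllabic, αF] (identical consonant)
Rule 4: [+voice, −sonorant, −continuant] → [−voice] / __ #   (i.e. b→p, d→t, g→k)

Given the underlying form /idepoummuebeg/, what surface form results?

izefoumuevek

Rule 1 (stop-cluster e-epenthesis): no segment meets the environment; /idepoummuebeg/ is unchanged.
Rule 2 (intervocalic spirantization): /d/ is a stop between vowels /i/ and /e/, so it spirantizes to the fricative [z]. /p/ is a stop between vowels /e/ and /o/, so it spirantizes to the fricative [f]. /b/ is a stop between vowels /e/ and /e/, so it spirantizes to the fricative [v]. /idepoummuebeg/ → izefoummueveg.
Rule 3 (degemination): /mm/ is a geminate; the first /m/ deletes. /izefoummueveg/ → izefoumueveg.
Rule 4 (final devoicing): /g/ is a voiced stop in word-final position, so it devoices to [k]. /izefoumueveg/ → izefoumuevek.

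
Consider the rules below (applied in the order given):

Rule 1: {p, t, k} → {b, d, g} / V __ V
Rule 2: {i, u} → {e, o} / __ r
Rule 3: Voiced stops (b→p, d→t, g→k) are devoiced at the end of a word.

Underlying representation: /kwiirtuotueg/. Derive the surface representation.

Rule 1 (intervocalic voicing): /t/ is a voiceless stop between vowels /o/ and /u/, so it voices to [d]. /kwiirtuotueg/ → kwiirtuodueg.
Rule 2 (pre-rhotic lowering): /i/ is a high vowel immediately before /r/, so it lowers to [e]. /kwiirtuodueg/ → kwiertuodueg.
Rule 3 (final devoicing): /g/ is a voiced stop in word-final position, so it devoices to [k]. /kwiertuodueg/ → kwiertuoduek.

kwiertuoduek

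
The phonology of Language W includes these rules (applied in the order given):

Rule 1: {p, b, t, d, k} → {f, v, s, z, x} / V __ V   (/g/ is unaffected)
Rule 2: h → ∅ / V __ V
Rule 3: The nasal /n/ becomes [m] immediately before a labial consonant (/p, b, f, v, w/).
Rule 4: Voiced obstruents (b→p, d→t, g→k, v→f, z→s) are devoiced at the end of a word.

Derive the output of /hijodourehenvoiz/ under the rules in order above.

hijozoureemvois

Rule 1 (intervocalic spirantization): /d/ is a stop between vowels /o/ and /o/, so it spirantizes to the fricative [z]. /hijodourehenvoiz/ → hijozourehenvoiz.
Rule 2 (intervocalic h-deletion): /h/ occurs between vowels /e/ and /e/, so it deletes. /hijozourehenvoiz/ → hijozoureenvoiz.
Rule 3 (nasal place assimilation): /n/ precedes the labial consonant /v/, so it assimilates in place to [m]. /hijozoureenvoiz/ → hijozoureemvoiz.
Rule 4 (final devoicing): /z/ is a voiced obstruent in word-final position, so it devoices to [s]. /hijozoureemvoiz/ → hijozoureemvois.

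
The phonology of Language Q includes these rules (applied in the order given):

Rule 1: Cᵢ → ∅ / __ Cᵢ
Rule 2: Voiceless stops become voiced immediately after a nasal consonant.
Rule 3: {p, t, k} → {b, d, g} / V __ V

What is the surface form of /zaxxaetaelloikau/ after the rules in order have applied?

Rule 1 (degemination): /xx/ is a geminate; the first /x/ deletes. /ll/ is a geminate; the first /l/ deletes. /zaxxaetaelloikau/ → zaxaetaeloikau.
Rule 2 (post-nasal voicing): no segment meets the environment; /zaxaetaeloikau/ is unchanged.
Rule 3 (intervocalic voicing): /t/ is a voiceless stop between vowels /e/ and /a/, so it voices to [d]. /k/ is a voiceless stop between vowels /i/ and /a/, so it voices to [g]. /zaxaetaeloikau/ → zaxaedaeloigau.

zaxaedaeloigau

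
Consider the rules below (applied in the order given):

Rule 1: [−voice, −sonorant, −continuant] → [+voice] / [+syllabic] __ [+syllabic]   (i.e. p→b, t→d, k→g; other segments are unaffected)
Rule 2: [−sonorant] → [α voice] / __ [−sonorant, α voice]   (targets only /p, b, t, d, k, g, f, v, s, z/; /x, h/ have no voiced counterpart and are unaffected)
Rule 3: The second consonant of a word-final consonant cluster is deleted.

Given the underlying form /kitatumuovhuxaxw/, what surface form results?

kidadumuofhuxax

Rule 1 (intervocalic voicing): /t/ is a voiceless stop between vowels /i/ and /a/, so it voices to [d]. /t/ is a voiceless stop between vowels /a/ and /u/, so it voices to [d]. /kitatumuovhuxaxw/ → kidadumuovhuxaxw.
Rule 2 (regressive voicing assimilation): /v/ precedes the voiceless obstruent /h/, so it devoices to [f] by assimilation. /kidadumuovhuxaxw/ → kidadumuofhuxaxw.
Rule 3 (final cluster simplification): /w/ is the second consonant of a word-final cluster /xw/, so it deletes. /kidadumuofhuxaxw/ → kidadumuofhuxax.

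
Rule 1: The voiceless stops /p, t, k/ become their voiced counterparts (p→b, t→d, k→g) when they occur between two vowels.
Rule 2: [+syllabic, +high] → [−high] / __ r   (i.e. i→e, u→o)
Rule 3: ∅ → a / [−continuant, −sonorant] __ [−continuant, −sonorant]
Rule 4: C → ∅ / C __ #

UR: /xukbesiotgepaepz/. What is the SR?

xukabesiotagebaep

Rule 1 (intervocalic voicing): /p/ is a voiceless stop between vowels /e/ and /a/, so it voices to [b]. /xukbesiotgepaepz/ → xukbesiotgebaepz.
Rule 2 (pre-rhotic lowering): no segment meets the environment; /xukbesiotgebaepz/ is unchanged.
Rule 3 (stop-cluster a-epenthesis): /k/ and /b/ form a stop–stop cluster, so [a] is inserted between them. /t/ and /g/ form a stop–stop cluster, so [a] is inserted between them. /xukbesiotgebaepz/ → xukabesiotagebaepz.
Rule 4 (final cluster simplification): /z/ is the second consonant of a word-final cluster /pz/, so it deletes. /xukabesiotagebaepz/ → xukabesiotagebaep.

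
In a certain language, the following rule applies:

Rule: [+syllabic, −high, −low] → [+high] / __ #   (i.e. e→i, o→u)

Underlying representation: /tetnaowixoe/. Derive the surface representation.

tetnaowixoi

/e/ is a mid vowel in word-final position, so it raises to [i].
Surface form: [tetnaowixoi].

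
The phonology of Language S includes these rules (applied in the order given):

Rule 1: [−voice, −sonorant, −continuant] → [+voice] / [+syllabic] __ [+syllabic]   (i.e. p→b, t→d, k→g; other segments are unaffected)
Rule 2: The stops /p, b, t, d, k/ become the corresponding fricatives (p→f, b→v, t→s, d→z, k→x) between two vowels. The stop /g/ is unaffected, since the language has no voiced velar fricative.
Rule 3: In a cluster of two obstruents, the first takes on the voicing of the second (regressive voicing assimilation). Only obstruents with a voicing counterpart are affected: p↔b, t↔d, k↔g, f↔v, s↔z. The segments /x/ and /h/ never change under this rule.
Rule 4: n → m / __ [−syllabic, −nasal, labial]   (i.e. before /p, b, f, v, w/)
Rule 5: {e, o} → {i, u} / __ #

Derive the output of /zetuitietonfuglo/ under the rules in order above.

zezuiziezomfuglu

Rule 1 (intervocalic voicing): /t/ is a voiceless stop between vowels /e/ and /u/, so it voices to [d]. /t/ is a voiceless stop between vowels /i/ and /i/, so it voices to [d]. /t/ is a voiceless stop between vowels /e/ and /o/, so it voices to [d]. /zetuitietonfuglo/ → zeduidiedonfuglo.
Rule 2 (intervocalic spirantization): /d/ is a stop between vowels /e/ and /u/, so it spirantizes to the fricative [z]. /d/ is a stop between vowels /i/ and /i/, so it spirantizes to the fricative [z]. /d/ is a stop between vowels /e/ and /o/, so it spirantizes to the fricative [z]. /zeduidiedonfuglo/ → zezuiziezonfuglo.
Rule 3 (regressive voicing assimilation): no segment meets the environment; /zezuiziezonfuglo/ is unchanged.
Rule 4 (nasal place assimilation): /n/ precedes the labial consonant /f/, so it assimilates in place to [m]. /zezuiziezonfuglo/ → zezuiziezomfuglo.
Rule 5 (final vowel raising): /o/ is a mid vowel in word-final position, so it raises to [u]. /zezuiziezomfuglo/ → zezuiziezomfuglu.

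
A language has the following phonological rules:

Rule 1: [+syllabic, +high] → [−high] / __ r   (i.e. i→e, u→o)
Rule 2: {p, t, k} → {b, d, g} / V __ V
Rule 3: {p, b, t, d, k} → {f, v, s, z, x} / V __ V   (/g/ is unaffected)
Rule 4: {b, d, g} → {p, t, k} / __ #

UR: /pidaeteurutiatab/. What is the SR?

pizaezeoruziazap

Rule 1 (pre-rhotic lowering): /u/ is a high vowel immediately before /r/, so it lowers to [o]. /pidaeteurutiatab/ → pidaeteorutiatab.
Rule 2 (intervocalic voicing): /t/ is a voiceless stop between vowels /e/ and /e/, so it voices to [d]. /t/ is a voiceless stop between vowels /u/ and /i/, so it voices to [d]. /t/ is a voiceless stop between vowels /a/ and /a/, so it voices to [d]. /pidaeteorutiatab/ → pidaedeorudiadab.
Rule 3 (intervocalic spirantization): /d/ is a stop between vowels /i/ and /a/, so it spirantizes to the fricative [z]. /d/ is a stop between vowels /e/ and /e/, so it spirantizes to the fricative [z]. /d/ is a stop between vowels /u/ and /i/, so it spirantizes to the fricative [z]. /d/ is a stop between vowels /a/ and /a/, so it spirantizes to the fricative [z]. /pidaedeorudiadab/ → pizaezeoruziazab.
Rule 4 (final devoicing): /b/ is a voiced stop in word-final position, so it devoices to [p]. /pizaezeoruziazab/ → pizaezeoruziazap.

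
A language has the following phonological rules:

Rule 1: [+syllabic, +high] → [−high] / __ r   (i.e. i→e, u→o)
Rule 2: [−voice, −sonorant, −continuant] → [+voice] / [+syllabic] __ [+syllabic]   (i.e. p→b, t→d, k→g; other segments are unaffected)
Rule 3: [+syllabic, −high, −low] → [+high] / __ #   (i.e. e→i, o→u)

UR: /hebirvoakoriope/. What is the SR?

Rule 1 (pre-rhotic lowering): /i/ is a high vowel immediately before /r/, so it lowers to [e]. /hebirvoakoriope/ → hebervoakoriope.
Rule 2 (intervocalic voicing): /k/ is a voiceless stop between vowels /a/ and /o/, so it voices to [g]. /p/ is a voiceless stop between vowels /o/ and /e/, so it voices to [b]. /hebervoakoriope/ → hebervoagoriobe.
Rule 3 (final vowel raising): /e/ is a mid vowel in word-final position, so it raises to [i]. /hebervoagoriobe/ → hebervoagoriobi.

hebervoagoriobi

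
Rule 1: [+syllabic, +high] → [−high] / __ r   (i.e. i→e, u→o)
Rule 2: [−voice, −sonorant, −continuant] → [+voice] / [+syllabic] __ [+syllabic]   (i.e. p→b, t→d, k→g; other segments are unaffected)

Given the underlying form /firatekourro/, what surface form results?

Rule 1 (pre-rhotic lowering): /i/ is a high vowel immediately before /r/, so it lowers to [e]. /u/ is a high vowel immediately before /r/, so it lowers to [o]. /firatekourro/ → feratekoorro.
Rule 2 (intervocalic voicing): /t/ is a voiceless stop between vowels /a/ and /e/, so it voices to [d]. /k/ is a voiceless stop between vowels /e/ and /o/, so it voices to [g]. /feratekoorro/ → feradegoorro.

feradegoorro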